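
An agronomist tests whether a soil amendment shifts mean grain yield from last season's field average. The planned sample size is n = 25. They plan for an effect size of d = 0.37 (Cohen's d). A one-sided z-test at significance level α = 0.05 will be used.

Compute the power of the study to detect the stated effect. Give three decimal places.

Power ≈ 0.581

Noncentrality parameter: δ = d·√n = 0.37 × √25 = 1.8500
Critical value for a one-sided test at α = 0.05: z_α = 1.645.
Power = Φ(δ − 1.645) = Φ(0.205) = 0.5813.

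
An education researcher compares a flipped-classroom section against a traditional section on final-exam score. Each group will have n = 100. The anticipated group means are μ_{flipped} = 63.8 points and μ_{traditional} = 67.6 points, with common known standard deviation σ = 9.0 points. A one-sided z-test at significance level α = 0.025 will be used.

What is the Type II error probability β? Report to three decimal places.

β ≈ 0.153

Standardized effect: d = |μ_{flipped} − μ_{traditional}| / σ = |63.8 − 67.6| / 9.0 = 0.4222
Noncentrality parameter: δ = d·√(n/2) = 0.4222 × √(100/2) = 2.9856
One-sided α = 0.025 → critical value z_{0.025} = 1.960.
Power = Φ(δ − 1.960) = Φ(1.026) = 0.8475.
Type II error: β = 1 − power = 1 − 0.8475 = 0.1525.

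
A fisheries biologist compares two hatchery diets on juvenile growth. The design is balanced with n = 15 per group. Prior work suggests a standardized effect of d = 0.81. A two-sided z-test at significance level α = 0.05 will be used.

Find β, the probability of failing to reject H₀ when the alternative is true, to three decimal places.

Noncentrality parameter: δ = d·√(n/2) = 0.81 × √(15/2) = 2.2183
Critical value for a two-sided test at α = 0.05: z_{α/2} = 1.960.
Power = Φ(δ − 1.960) + Φ(−δ − 1.960) = Φ(0.258) + Φ(-4.178) = 0.6019 + 0.0000 = 0.6019.
Type II error: β = 1 − power = 1 − 0.6019 = 0.3981.

β ≈ 0.398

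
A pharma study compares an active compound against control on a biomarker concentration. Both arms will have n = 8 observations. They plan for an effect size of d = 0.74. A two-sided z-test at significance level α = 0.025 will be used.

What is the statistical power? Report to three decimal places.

Power ≈ 0.223

Noncentrality parameter: δ = d·√(n/2) = 0.74 × √(8/2) = 1.4800
Two-sided α = 0.025 → critical value z_{0.0125} = 2.241.
Power = Φ(δ − 2.241) + Φ(−δ − 2.241) = Φ(-0.761) + Φ(-3.721) = 0.2232 + 0.0001 = 0.2233.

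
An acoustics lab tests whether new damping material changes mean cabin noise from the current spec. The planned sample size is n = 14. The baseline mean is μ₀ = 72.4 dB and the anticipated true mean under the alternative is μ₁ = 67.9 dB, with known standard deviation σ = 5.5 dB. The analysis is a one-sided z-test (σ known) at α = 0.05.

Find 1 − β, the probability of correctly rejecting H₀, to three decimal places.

Standardized effect: d = |μ₁ − μ₀| / σ = |67.9 − 72.4| / 5.5 = 0.8182
Noncentrality parameter: δ = d·√n = 0.8182 × √14 = 3.0614
One-sided α = 0.05 → critical value z_{0.05} = 1.645.
Power = P(Z > 1.645 − δ) = Φ(1.417) = 0.9217.

Power ≈ 0.922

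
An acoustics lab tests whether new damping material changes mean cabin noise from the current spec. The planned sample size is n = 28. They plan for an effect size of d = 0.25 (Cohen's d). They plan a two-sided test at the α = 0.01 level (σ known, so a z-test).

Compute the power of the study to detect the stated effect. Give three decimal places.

Noncentrality parameter: δ = d·√n = 0.25 × √28 = 1.3229
Two-sided α = 0.01 → critical value z_{0.005} = 2.576.
Power = Φ(δ − 2.576) + Φ(−δ − 2.576) = Φ(-1.253) + Φ(-3.899) = 0.1051 + 0.0000 = 0.1052.

Power ≈ 0.105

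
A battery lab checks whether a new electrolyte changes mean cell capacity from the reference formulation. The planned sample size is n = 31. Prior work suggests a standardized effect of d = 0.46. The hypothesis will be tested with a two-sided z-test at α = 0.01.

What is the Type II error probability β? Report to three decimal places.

Noncentrality parameter: δ = d·√n = 0.46 × √31 = 2.5612
Critical value for a two-sided test at α = 0.01: z_{α/2} = 2.576.
Power = Φ(δ − 2.576) + Φ(−δ − 2.576) = Φ(-0.015) + Φ(-5.137) = 0.4942 + 0.0000 = 0.4942.
Type II error: β = 1 − power = 1 − 0.4942 = 0.5058.

β ≈ 0.506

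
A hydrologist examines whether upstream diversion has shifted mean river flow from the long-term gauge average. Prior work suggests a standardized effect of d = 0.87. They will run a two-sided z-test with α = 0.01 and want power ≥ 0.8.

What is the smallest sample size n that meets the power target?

n = 16

Set Φ(δ − 2.576) = 0.8; then δ − 2.576 = Φ⁻¹(0.8) = 0.842, giving δ = 3.417.
(Ignoring the negligible lower-tail rejection probability gives the usual closed-form inversion.)
δ = d·√n ⇒ n = (δ/d)² = (3.417 / 0.87)² = 15.43.
Round up to the next whole unit.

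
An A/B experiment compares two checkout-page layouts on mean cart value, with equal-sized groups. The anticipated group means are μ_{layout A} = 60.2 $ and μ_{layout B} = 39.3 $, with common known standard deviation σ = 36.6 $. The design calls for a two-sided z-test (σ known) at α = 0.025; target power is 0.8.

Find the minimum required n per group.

n = 59 per group

Standardized effect: d = |μ_{layout A} − μ_{layout B}| / σ = |60.2 − 39.3| / 36.6 = 0.5710
For power 0.8 need Φ(δ − z_{0.0125}) = 0.8, so δ = z_{0.0125} + z_{0.20} = 2.241 + 0.842 = 3.083.
(Ignoring the negligible lower-tail rejection probability gives the usual closed-form inversion.)
δ = d·√(n/2) ⇒ n = 2(δ/d)² = 2 × (3.083 / 0.5710)² = 58.30.
Round up to the next whole unit.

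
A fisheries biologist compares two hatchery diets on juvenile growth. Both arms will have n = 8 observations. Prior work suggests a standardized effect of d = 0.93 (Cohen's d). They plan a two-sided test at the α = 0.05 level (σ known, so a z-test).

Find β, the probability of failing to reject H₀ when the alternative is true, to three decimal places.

β ≈ 0.540

Noncentrality parameter: δ = d·√(n/2) = 0.93 × √(8/2) = 1.8600
Two-sided α = 0.05 → critical value z_{0.025} = 1.960.
Power = Φ(δ − 1.960) + Φ(−δ − 1.960) = Φ(-0.100) + Φ(-3.820) = 0.4602 + 0.0001 = 0.4603.
Type II error: β = 1 − power = 1 − 0.4603 = 0.5397.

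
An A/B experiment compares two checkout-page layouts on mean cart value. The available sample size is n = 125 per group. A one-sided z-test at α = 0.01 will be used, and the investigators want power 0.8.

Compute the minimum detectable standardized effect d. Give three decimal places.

d ≈ 0.401

Need Φ(δ − 2.326) = 0.8, so δ = 2.326 + 0.842 = 3.168.
δ = d·√(n/2) ⇒ d = δ/√(n/2) = 3.168/√(125/2) = 0.4007.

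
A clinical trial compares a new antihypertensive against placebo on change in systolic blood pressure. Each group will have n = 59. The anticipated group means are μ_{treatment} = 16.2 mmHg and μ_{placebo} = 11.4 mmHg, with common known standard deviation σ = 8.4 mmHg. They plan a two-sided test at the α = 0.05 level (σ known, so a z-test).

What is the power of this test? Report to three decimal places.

Standardized effect: d = |μ_{treatment} − μ_{placebo}| / σ = |16.2 − 11.4| / 8.4 = 0.5714
Noncentrality parameter: δ = d·√(n/2) = 0.5714 × √(59/2) = 3.1037
Critical value for a two-sided test at α = 0.05: z_{α/2} = 1.960.
Power = Φ(δ − 1.960) + Φ(−δ − 1.960) = Φ(1.144) + Φ(-5.064) = 0.8736 + 0.0000 = 0.8736.

Power ≈ 0.874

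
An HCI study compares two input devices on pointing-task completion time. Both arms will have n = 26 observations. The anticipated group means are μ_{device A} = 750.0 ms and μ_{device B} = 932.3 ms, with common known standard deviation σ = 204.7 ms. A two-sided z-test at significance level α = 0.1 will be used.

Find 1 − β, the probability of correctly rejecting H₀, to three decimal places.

Power ≈ 0.941

Standardized effect: d = |μ_{device A} − μ_{device B}| / σ = |750.0 − 932.3| / 204.7 = 0.8906
Noncentrality parameter: δ = d·√(n/2) = 0.8906 × √(26/2) = 3.2110
Critical value for a two-sided test at α = 0.1: z_{α/2} = 1.645.
Power = Φ(δ − 1.645) + Φ(−δ − 1.645) = Φ(1.566) + Φ(-4.856) = 0.9413 + 0.0000 = 0.9413.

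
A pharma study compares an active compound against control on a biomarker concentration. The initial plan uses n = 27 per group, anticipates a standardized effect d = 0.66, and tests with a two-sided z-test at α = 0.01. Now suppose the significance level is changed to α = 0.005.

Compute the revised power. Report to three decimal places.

δ = d·√(n/2) = 0.66 × √(27/2) = 2.4250 (unchanged). New critical value: z_{0.0025} = 2.807.
Revised power = Φ(δ − 2.807) + Φ(−δ − 2.807) = Φ(-0.382) + Φ(-5.232) = 0.3512 + 0.0000 = 0.3512.

Power ≈ 0.351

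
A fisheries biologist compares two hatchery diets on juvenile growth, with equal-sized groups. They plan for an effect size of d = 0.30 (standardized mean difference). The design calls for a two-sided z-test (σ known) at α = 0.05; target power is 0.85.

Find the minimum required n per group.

Set Φ(δ − 1.960) = 0.85; then δ − 1.960 = Φ⁻¹(0.85) = 1.036, giving δ = 2.996.
(For δ > 0 the lower-tail rejection region contributes negligibly to power, so the one-term inversion is standard.)
δ = d·√(n/2) ⇒ n = 2(δ/d)² = 2 × (2.996 / 0.30)² = 199.52.
Rounding up, n = 200 per group.

n = 200 per group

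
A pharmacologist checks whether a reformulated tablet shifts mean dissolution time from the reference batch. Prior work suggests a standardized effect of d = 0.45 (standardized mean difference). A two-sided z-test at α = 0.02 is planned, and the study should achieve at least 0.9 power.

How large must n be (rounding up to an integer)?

Set Φ(δ − 2.326) = 0.9; then δ − 2.326 = Φ⁻¹(0.9) = 1.282, giving δ = 3.608.
(For δ > 0 the lower-tail rejection region contributes negligibly to power, so the one-term inversion is standard.)
δ = d·√n ⇒ n = (δ/d)² = (3.608 / 0.45)² = 64.28.
Round up to the next whole unit.

n = 65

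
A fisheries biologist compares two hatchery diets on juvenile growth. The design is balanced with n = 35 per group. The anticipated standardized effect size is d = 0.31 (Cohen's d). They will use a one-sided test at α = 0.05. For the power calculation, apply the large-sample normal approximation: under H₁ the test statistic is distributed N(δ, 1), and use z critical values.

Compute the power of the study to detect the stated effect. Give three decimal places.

Noncentrality parameter: δ = d·√(n/2) = 0.31 × √(35/2) = 1.2968
Critical value for a one-sided test at α = 0.05: z_α = 1.645.
Power = P(Z > 1.645 − δ) = Φ(-0.348) = 0.3639.

Power ≈ 0.364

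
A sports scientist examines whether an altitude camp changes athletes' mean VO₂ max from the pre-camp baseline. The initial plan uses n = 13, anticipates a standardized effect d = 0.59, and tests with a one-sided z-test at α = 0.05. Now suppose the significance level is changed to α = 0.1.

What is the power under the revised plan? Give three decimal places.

δ = d·√n = 0.59 × √13 = 2.1273 (unchanged). New critical value: z_{0.1} = 1.282.
Revised power = P(Z > 1.282 − δ) = Φ(0.846) = 0.8011.

Power ≈ 0.801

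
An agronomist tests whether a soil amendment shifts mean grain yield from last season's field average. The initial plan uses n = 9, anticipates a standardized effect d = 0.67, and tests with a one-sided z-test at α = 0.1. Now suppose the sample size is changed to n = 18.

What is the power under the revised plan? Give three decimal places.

With n = 18: δ = d·√n = 0.67 × √18 = 2.8426. Critical value z_{0.1} = 1.282.
Revised power = Φ(δ − 1.282) = Φ(1.561) = 0.9407.

Power ≈ 0.941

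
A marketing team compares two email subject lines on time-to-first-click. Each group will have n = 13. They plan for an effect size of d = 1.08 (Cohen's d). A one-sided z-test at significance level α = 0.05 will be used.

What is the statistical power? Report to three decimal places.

Noncentrality parameter: λ = d·√(n/2) = 1.08 × √(13/2) = 2.7535
Critical value for a one-sided test at α = 0.05: z_α = 1.645.
Power = Φ(λ − 1.645) = Φ(1.109) = 0.8662.

Power ≈ 0.866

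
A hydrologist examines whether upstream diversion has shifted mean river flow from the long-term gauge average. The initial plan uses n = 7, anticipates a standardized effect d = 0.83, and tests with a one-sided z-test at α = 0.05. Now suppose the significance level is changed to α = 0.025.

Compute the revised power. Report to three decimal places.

Power ≈ 0.593

δ = d·√n = 0.83 × √7 = 2.1960 (unchanged). New critical value: z_{0.025} = 1.960.
Revised power = Φ(δ − 1.960) = Φ(0.236) = 0.5933.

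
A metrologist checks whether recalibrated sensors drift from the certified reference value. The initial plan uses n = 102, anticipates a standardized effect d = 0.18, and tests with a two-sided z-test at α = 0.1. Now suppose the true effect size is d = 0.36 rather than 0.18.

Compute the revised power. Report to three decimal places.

Power ≈ 0.977

With d = 0.36: δ = d·√n = 0.36 × √102 = 3.6358. Critical value z_{0.05} = 1.645.
Revised power = Φ(δ − 1.645) + Φ(−δ − 1.645) = Φ(1.991) + Φ(-5.281) = 0.9768 + 0.0000 = 0.9768.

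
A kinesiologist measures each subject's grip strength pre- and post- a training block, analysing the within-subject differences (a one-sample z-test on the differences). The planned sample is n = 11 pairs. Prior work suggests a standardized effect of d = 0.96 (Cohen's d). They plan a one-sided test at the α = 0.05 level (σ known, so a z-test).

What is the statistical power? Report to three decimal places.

Power ≈ 0.938

Noncentrality parameter: δ = d·√n = 0.96 × √11 = 3.1840
One-sided α = 0.05 → critical value z_{0.05} = 1.645.
Power = P(Z > 1.645 − δ) = Φ(1.539) = 0.9381.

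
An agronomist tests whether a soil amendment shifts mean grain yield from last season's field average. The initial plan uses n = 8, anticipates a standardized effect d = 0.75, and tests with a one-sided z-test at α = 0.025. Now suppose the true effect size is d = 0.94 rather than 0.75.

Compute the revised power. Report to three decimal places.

With d = 0.94: δ = d·√n = 0.94 × √8 = 2.6587. Critical value z_{0.025} = 1.960.
Revised power = Φ(δ − 1.960) = Φ(0.699) = 0.7576.

Power ≈ 0.758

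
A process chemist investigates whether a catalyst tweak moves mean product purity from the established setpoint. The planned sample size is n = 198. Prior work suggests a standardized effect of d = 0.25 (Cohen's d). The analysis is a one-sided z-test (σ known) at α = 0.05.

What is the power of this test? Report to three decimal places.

Power ≈ 0.969

Noncentrality parameter: δ = d·√n = 0.25 × √198 = 3.5178
Critical value for a one-sided test at α = 0.05: z_α = 1.645.
Power = P(Z > 1.645 − δ) = Φ(1.873) = 0.9695.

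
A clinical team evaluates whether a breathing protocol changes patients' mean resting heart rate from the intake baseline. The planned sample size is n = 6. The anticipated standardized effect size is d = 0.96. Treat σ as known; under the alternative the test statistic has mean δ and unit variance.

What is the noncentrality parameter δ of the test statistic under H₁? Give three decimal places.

δ = d·√n = 0.96 × √6 = 2.3515

δ ≈ 2.352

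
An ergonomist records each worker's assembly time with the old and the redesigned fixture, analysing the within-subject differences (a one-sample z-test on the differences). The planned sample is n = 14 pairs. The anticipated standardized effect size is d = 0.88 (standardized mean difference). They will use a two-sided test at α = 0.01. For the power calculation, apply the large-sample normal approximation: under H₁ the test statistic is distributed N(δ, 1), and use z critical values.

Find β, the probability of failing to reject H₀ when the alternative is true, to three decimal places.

β ≈ 0.237

Noncentrality parameter: δ = d·√n = 0.88 × √14 = 3.2927
Two-sided α = 0.01 → critical value z_{0.005} = 2.576.
Power = Φ(δ − 2.576) + Φ(−δ − 2.576) = Φ(0.717) + Φ(-5.868) = 0.7633 + 0.0000 = 0.7633.
Type II error: β = 1 − power = 1 − 0.7633 = 0.2367.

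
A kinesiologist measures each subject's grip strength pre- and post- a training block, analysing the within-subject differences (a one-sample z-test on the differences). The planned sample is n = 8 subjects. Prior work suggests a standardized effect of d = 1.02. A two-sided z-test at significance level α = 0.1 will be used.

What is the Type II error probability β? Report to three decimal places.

β ≈ 0.107

Noncentrality parameter: δ = d·√n = 1.02 × √8 = 2.8850
Critical value for a two-sided test at α = 0.1: z_{α/2} = 1.645.
Power = Φ(δ − 1.645) + Φ(−δ − 1.645) = Φ(1.240) + Φ(-4.530) = 0.8925 + 0.0000 = 0.8925.
Type II error: β = 1 − power = 1 − 0.8925 = 0.1075.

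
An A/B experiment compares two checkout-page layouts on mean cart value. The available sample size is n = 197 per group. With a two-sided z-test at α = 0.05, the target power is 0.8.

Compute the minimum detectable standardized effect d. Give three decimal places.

d ≈ 0.282

Required noncentrality: δ = z_{0.025} + z_{0.20} = 1.960 + 0.842 = 2.802.
(The second rejection-region term Φ(−δ − z_{α/2}) is negligible and dropped.)
δ = d·√(n/2) ⇒ d = δ/√(n/2) = 2.802/√(197/2) = 0.2823.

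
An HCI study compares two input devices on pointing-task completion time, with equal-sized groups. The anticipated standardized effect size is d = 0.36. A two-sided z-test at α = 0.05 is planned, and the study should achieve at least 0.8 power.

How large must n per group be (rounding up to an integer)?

n = 122 per group

Set Φ(δ − 1.960) = 0.8; then δ − 1.960 = Φ⁻¹(0.8) = 0.842, giving δ = 2.802.
(Ignoring the negligible lower-tail rejection probability gives the usual closed-form inversion.)
δ = d·√(n/2) ⇒ n = 2(δ/d)² = 2 × (2.802 / 0.36)² = 121.12.
Round up to the next whole unit.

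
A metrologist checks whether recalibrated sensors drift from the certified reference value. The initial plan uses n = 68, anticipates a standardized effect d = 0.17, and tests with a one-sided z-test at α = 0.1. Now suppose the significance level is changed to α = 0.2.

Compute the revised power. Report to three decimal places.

Power ≈ 0.712

δ = d·√n = 0.17 × √68 = 1.4019 (unchanged). New critical value: z_{0.2} = 0.842.
Revised power = P(Z > 0.842 − δ) = Φ(0.560) = 0.7123.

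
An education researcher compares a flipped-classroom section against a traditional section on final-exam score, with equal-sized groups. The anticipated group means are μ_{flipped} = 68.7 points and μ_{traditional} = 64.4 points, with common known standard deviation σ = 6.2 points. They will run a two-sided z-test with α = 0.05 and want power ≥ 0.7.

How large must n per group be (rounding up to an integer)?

Standardized effect: d = |μ_{flipped} − μ_{traditional}| / σ = |68.7 − 64.4| / 6.2 = 0.6935
For power 0.7 need Φ(δ − z_{0.025}) = 0.7, so δ = z_{0.025} + z_{0.30} = 1.960 + 0.524 = 2.484.
(The Φ(−δ − z_{α/2}) term is vanishingly small for δ > 0 and is dropped in the standard sample-size formula.)
δ = d·√(n/2) ⇒ n = 2(δ/d)² = 2 × (2.484 / 0.6935)² = 25.66.
Round up to the next whole unit.

n = 26 per group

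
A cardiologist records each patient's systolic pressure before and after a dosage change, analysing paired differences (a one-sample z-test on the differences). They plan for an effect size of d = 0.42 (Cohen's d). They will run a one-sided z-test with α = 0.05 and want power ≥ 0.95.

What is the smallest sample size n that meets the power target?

Set Φ(δ − 1.645) = 0.95; then δ − 1.645 = Φ⁻¹(0.95) = 1.645, giving δ = 3.290.
δ = d·√n ⇒ n = (δ/d)² = (3.290 / 0.42)² = 61.35.
Round up to the next whole unit.

n = 62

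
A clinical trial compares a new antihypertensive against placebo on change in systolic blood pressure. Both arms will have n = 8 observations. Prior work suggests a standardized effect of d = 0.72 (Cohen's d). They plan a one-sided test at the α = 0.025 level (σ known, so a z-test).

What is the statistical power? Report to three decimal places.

Power ≈ 0.302

Noncentrality parameter: δ = d·√(n/2) = 0.72 × √(8/2) = 1.4400
One-sided α = 0.025 → critical value z_{0.025} = 1.960.
Power = Φ(δ − 1.960) = Φ(-0.520) = 0.3015.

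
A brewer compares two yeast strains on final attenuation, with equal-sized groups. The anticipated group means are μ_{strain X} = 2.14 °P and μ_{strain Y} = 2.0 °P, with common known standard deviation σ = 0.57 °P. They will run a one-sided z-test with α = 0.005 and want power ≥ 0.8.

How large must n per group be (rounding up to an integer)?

Standardized effect: d = |μ_{strain X} − μ_{strain Y}| / σ = |2.14 − 2.0| / 0.57 = 0.2456
For power 0.8 need Φ(δ − z_{0.005}) = 0.8, so δ = z_{0.005} + z_{0.20} = 2.576 + 0.842 = 3.417.
δ = d·√(n/2) ⇒ n = 2(δ/d)² = 2 × (3.417 / 0.2456)² = 387.19.
Rounding up, n = 388 per group.

n = 388 per group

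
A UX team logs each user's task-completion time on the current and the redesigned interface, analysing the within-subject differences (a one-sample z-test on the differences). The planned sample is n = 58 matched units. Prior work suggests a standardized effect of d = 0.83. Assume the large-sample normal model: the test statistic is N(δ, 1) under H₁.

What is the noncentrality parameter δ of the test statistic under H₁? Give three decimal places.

δ = d·√n = 0.83 × √58 = 6.3211

δ ≈ 6.321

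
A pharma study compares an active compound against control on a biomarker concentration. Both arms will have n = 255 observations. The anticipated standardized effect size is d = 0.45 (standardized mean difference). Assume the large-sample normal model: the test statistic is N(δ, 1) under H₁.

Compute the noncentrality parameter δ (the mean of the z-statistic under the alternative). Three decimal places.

δ = d·√(n/2) = 0.45 × √(255/2) = 5.0812

δ ≈ 5.081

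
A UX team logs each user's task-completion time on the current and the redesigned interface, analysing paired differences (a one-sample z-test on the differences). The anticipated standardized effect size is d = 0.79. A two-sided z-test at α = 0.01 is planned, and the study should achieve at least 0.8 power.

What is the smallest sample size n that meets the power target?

n = 19

For power 0.8 need Φ(δ − z_{0.005}) = 0.8, so δ = z_{0.005} + z_{0.20} = 2.576 + 0.842 = 3.417.
(The Φ(−δ − z_{α/2}) term is vanishingly small for δ > 0 and is dropped in the standard sample-size formula.)
δ = d·√n ⇒ n = (δ/d)² = (3.417 / 0.79)² = 18.71.
Round up to the next whole unit.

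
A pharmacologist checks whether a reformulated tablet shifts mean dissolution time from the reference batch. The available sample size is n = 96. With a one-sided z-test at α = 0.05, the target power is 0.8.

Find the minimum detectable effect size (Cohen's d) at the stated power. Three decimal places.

d ≈ 0.254

Required noncentrality: δ = z_{0.05} + z_{0.20} = 1.645 + 0.842 = 2.486.
δ = d·√n ⇒ d = δ/√n = 2.486/√96 = 0.2538.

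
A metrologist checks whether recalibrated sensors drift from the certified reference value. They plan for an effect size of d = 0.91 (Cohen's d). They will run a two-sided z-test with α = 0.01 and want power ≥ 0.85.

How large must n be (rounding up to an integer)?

Set Φ(δ − 2.576) = 0.85; then δ − 2.576 = Φ⁻¹(0.85) = 1.036, giving δ = 3.612.
(The Φ(−δ − z_{α/2}) term is vanishingly small for δ > 0 and is dropped in the standard sample-size formula.)
δ = d·√n ⇒ n = (δ/d)² = (3.612 / 0.91)² = 15.76.
Rounding up, n = 16.

n = 16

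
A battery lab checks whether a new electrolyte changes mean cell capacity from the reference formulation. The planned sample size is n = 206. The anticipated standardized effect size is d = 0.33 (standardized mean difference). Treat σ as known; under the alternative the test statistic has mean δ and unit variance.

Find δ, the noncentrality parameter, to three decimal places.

δ ≈ 4.736

The noncentrality parameter scales effect size by the design's sample-size factor: δ = d·√n = 0.33 × √206 = 4.7364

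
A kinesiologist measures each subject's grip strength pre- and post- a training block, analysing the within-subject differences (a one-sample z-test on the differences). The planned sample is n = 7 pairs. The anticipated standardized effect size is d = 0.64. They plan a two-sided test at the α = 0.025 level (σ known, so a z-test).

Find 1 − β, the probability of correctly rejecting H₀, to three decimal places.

Power ≈ 0.292

Noncentrality parameter: δ = d·√n = 0.64 × √7 = 1.6933
Two-sided α = 0.025 → critical value z_{0.0125} = 2.241.
Power = Φ(δ − 2.241) + Φ(−δ − 2.241) = Φ(-0.548) + Φ(-3.935) = 0.2918 + 0.0000 = 0.2918.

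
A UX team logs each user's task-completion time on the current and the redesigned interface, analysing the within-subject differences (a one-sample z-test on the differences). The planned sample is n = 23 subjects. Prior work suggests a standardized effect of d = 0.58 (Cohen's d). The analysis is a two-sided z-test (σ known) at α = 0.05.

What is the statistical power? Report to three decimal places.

Power ≈ 0.794

Noncentrality parameter: δ = d·√n = 0.58 × √23 = 2.7816
Critical value for a two-sided test at α = 0.05: z_{α/2} = 1.960.
Power = Φ(δ − 1.960) + Φ(−δ − 1.960) = Φ(0.822) + Φ(-4.742) = 0.7944 + 0.0000 = 0.7944.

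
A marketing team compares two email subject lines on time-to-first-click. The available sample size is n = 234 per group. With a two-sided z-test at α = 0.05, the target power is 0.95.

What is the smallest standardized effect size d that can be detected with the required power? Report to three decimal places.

Required noncentrality: δ = z_{0.025} + z_{0.05} = 1.960 + 1.645 = 3.605.
(Lower-tail contribution to power is negligible for δ > 0.)
δ = d·√(n/2) ⇒ d = δ/√(n/2) = 3.605/√(234/2) = 0.3333.

d ≈ 0.333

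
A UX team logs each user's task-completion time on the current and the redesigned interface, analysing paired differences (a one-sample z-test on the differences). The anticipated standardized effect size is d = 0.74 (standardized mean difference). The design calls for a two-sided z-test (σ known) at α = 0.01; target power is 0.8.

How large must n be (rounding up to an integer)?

n = 22

Set Φ(δ − 2.576) = 0.8; then δ − 2.576 = Φ⁻¹(0.8) = 0.842, giving δ = 3.417.
(For δ > 0 the lower-tail rejection region contributes negligibly to power, so the one-term inversion is standard.)
δ = d·√n ⇒ n = (δ/d)² = (3.417 / 0.74)² = 21.33.
Rounding up, n = 22.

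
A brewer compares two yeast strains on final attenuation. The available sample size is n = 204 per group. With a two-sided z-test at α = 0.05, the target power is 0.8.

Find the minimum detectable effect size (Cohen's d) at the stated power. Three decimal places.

d ≈ 0.277

Required noncentrality: δ = z_{0.025} + z_{0.20} = 1.960 + 0.842 = 2.802.
(The second rejection-region term Φ(−δ − z_{α/2}) is negligible and dropped.)
δ = d·√(n/2) ⇒ d = δ/√(n/2) = 2.802/√(204/2) = 0.2774.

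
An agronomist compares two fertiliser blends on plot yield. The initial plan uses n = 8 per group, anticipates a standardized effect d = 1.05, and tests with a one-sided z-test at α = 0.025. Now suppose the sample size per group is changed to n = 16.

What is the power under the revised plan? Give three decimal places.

With n = 16 per group: δ = d·√(n/2) = 1.05 × √(16/2) = 2.9698. Critical value z_{0.025} = 1.960.
Revised power = Φ(δ − 1.960) = Φ(1.010) = 0.8437.

Power ≈ 0.844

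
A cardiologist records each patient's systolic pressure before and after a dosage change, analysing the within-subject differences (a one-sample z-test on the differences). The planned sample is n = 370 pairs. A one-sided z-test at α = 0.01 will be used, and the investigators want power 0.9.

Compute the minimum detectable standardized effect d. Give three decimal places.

Required noncentrality: δ = z_{0.01} + z_{0.10} = 2.326 + 1.282 = 3.608.
δ = d·√n ⇒ d = δ/√n = 3.608/√370 = 0.1876.

d ≈ 0.188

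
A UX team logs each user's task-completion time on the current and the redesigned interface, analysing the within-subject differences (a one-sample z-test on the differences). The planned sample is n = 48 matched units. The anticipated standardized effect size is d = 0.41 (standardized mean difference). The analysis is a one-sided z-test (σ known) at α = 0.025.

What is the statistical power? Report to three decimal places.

Noncentrality parameter: δ = d·√n = 0.41 × √48 = 2.8406
Critical value for a one-sided test at α = 0.025: z_α = 1.960.
Power = Φ(δ − 1.960) = Φ(0.881) = 0.8107.

Power ≈ 0.811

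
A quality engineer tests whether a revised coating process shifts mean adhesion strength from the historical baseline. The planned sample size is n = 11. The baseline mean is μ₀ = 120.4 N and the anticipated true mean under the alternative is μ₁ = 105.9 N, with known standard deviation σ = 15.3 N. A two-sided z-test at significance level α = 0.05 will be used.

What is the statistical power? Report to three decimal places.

Standardized effect: d = |μ₁ − μ₀| / σ = |105.9 − 120.4| / 15.3 = 0.9477
Noncentrality parameter: δ = d·√n = 0.9477 × √11 = 3.1432
Critical value for a two-sided test at α = 0.05: z_{α/2} = 1.960.
Power = Φ(δ − 1.960) + Φ(−δ − 1.960) = Φ(1.183) + Φ(-5.103) = 0.8816 + 0.0000 = 0.8816.

Power ≈ 0.882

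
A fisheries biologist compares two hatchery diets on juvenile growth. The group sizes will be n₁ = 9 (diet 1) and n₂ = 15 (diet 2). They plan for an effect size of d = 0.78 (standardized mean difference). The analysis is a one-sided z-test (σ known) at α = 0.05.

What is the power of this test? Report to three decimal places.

Power ≈ 0.581

Noncentrality parameter: δ = d / √(1/n₁ + 1/n₂) = 0.78 / √(1/9 + 1/15) = 1.8499
Critical value for a one-sided test at α = 0.05: z_α = 1.645.
Power = Φ(δ − 1.645) = Φ(0.205) = 0.5812.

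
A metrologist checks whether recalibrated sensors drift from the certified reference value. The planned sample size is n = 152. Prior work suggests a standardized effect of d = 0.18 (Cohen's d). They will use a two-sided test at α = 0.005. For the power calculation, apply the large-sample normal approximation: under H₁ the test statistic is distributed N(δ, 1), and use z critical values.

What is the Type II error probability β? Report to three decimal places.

Noncentrality parameter: λ = d·√n = 0.18 × √152 = 2.2192
Critical value for a two-sided test at α = 0.005: z_{α/2} = 2.807.
Power = Φ(λ − 2.807) + Φ(−λ − 2.807) = Φ(-0.588) + Φ(-5.026) = 0.2783 + 0.0000 = 0.2783.
Type II error: β = 1 − power = 1 − 0.2783 = 0.7217.

β ≈ 0.722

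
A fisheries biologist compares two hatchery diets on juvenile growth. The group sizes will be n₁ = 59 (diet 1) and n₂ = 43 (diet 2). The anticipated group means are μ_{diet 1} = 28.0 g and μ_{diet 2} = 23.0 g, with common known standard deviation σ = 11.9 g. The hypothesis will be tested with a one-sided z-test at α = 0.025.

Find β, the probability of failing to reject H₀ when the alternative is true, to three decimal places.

β ≈ 0.446

Standardized effect: d = |μ_{diet 1} − μ_{diet 2}| / σ = |28.0 − 23.0| / 11.9 = 0.4202
Noncentrality parameter: δ = d / √(1/n₁ + 1/n₂) = 0.4202 / √(1/59 + 1/43) = 2.0955
One-sided α = 0.025 → critical value z_{0.025} = 1.960.
Power = Φ(δ − 1.960) = Φ(0.136) = 0.5539.
Type II error: β = 1 − power = 1 − 0.5539 = 0.4461.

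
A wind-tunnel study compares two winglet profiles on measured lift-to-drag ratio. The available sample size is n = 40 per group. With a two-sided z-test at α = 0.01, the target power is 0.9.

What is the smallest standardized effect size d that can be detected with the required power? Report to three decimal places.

Required noncentrality: δ = z_{0.005} + z_{0.10} = 2.576 + 1.282 = 3.857.
(Lower-tail contribution to power is negligible for δ > 0.)
δ = d·√(n/2) ⇒ d = δ/√(n/2) = 3.857/√(40/2) = 0.8625.

d ≈ 0.863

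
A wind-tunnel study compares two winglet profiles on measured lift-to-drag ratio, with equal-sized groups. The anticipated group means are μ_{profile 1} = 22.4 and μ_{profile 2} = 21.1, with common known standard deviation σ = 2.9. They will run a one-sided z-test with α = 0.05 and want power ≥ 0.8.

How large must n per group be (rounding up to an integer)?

n = 62 per group

Standardized effect: d = |μ_{profile 1} − μ_{profile 2}| / σ = |22.4 − 21.1| / 2.9 = 0.4483
For power 0.8 need Φ(δ − z_{0.05}) = 0.8, so δ = z_{0.05} + z_{0.20} = 1.645 + 0.842 = 2.486.
δ = d·√(n/2) ⇒ n = 2(δ/d)² = 2 × (2.486 / 0.4483)² = 61.53.
Rounding up, n = 62 per group.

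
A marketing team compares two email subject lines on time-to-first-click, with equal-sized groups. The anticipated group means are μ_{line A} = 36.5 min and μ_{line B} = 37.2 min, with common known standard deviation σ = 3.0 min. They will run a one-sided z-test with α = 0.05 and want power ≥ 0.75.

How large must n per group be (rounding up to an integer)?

Standardized effect: d = |μ_{line A} − μ_{line B}| / σ = |36.5 − 37.2| / 3.0 = 0.2333
Set Φ(δ − 1.645) = 0.75; then δ − 1.645 = Φ⁻¹(0.75) = 0.674, giving δ = 2.319.
δ = d·√(n/2) ⇒ n = 2(δ/d)² = 2 × (2.319 / 0.2333)² = 197.61.
Rounding up, n = 198 per group.

n = 198 per group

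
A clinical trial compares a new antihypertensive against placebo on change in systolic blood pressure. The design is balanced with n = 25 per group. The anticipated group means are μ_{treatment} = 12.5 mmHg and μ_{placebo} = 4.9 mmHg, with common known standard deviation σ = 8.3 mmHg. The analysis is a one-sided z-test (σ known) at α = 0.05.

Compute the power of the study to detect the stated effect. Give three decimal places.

Power ≈ 0.944

Standardized effect: d = |μ_{treatment} − μ_{placebo}| / σ = |12.5 − 4.9| / 8.3 = 0.9157
Noncentrality parameter: δ = d·√(n/2) = 0.9157 × √(25/2) = 3.2374
Critical value for a one-sided test at α = 0.05: z_α = 1.645.
Power = Φ(δ − 1.645) = Φ(1.593) = 0.9444.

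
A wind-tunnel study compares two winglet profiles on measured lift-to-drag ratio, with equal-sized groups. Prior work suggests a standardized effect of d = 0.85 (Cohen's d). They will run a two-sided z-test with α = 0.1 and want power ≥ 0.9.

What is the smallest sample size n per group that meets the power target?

n = 24 per group

Set Φ(δ − 1.645) = 0.9; then δ − 1.645 = Φ⁻¹(0.9) = 1.282, giving δ = 2.926.
(Ignoring the negligible lower-tail rejection probability gives the usual closed-form inversion.)
δ = d·√(n/2) ⇒ n = 2(δ/d)² = 2 × (2.926 / 0.85)² = 23.71.
Rounding up, n = 24 per group.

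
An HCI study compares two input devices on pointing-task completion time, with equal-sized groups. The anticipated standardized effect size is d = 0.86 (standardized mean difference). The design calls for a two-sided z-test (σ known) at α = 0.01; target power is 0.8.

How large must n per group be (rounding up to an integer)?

For power 0.8 need Φ(δ − z_{0.005}) = 0.8, so δ = z_{0.005} + z_{0.20} = 2.576 + 0.842 = 3.417.
(The Φ(−δ − z_{α/2}) term is vanishingly small for δ > 0 and is dropped in the standard sample-size formula.)
δ = d·√(n/2) ⇒ n = 2(δ/d)² = 2 × (3.417 / 0.86)² = 31.58.
Rounding up, n = 32 per group.

n = 32 per group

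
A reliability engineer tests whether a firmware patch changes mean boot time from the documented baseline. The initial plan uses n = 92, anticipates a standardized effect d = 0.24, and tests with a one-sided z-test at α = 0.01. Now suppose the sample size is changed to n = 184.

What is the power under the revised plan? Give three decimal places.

Power ≈ 0.824

With n = 184: δ = d·√n = 0.24 × √184 = 3.2555. Critical value z_{0.01} = 2.326.
Revised power = Φ(δ − 2.326) = Φ(0.929) = 0.8236.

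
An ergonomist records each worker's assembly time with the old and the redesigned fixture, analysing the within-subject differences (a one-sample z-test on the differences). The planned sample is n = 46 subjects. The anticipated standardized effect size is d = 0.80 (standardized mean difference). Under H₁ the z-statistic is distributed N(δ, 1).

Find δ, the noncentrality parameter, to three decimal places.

δ ≈ 5.426

The noncentrality parameter scales effect size by the design's sample-size factor: δ = d·√n = 0.80 × √46 = 5.4259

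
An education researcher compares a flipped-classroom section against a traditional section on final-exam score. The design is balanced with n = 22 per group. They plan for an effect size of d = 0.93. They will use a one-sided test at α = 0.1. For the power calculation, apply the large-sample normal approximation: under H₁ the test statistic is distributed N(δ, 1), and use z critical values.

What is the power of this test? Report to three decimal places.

Power ≈ 0.964

Noncentrality parameter: δ = d·√(n/2) = 0.93 × √(22/2) = 3.0845
Critical value for a one-sided test at α = 0.1: z_α = 1.282.
Power = P(Z > 1.282 − δ) = Φ(1.803) = 0.9643.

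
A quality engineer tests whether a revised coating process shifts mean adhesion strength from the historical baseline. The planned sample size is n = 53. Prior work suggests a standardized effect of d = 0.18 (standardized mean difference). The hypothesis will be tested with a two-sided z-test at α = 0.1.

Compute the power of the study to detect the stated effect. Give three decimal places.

Power ≈ 0.371

Noncentrality parameter: δ = d·√n = 0.18 × √53 = 1.3104
Two-sided α = 0.1 → critical value z_{0.05} = 1.645.
Power = Φ(δ − 1.645) + Φ(−δ − 1.645) = Φ(-0.334) + Φ(-2.955) = 0.3690 + 0.0016 = 0.3706.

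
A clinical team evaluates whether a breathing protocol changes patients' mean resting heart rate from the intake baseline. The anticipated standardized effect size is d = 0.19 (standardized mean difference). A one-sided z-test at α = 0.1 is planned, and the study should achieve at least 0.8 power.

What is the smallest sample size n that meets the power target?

For power 0.8 need Φ(δ − z_{0.1}) = 0.8, so δ = z_{0.1} + z_{0.20} = 1.282 + 0.842 = 2.123.
δ = d·√n ⇒ n = (δ/d)² = (2.123 / 0.19)² = 124.87.
Rounding up, n = 125.

n = 125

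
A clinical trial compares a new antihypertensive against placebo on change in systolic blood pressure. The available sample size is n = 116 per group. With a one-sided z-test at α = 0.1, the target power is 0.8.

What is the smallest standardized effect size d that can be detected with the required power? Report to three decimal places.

d ≈ 0.279

Required noncentrality: δ = z_{0.1} + z_{0.20} = 1.282 + 0.842 = 2.123.
δ = d·√(n/2) ⇒ d = δ/√(n/2) = 2.123/√(116/2) = 0.2788.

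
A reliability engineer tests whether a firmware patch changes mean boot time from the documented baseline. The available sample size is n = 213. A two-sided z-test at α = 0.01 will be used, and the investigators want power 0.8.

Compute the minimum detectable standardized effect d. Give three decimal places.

Need Φ(δ − 2.576) = 0.8, so δ = 2.576 + 0.842 = 3.417.
(The second rejection-region term Φ(−δ − z_{α/2}) is negligible and dropped.)
δ = d·√n ⇒ d = δ/√n = 3.417/√213 = 0.2342.

d ≈ 0.234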